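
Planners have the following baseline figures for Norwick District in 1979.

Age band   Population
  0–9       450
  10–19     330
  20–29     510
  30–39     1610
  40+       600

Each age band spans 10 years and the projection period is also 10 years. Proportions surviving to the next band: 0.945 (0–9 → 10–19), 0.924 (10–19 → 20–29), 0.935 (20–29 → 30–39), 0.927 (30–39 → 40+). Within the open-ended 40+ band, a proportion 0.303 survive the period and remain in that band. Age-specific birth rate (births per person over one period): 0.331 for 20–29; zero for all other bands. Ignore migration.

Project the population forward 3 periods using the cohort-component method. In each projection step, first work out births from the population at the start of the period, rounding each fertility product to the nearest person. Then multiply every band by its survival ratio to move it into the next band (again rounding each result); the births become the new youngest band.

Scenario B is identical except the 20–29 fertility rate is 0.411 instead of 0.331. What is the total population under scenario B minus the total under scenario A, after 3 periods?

[period 1]
Births: 510 * 0.331 = 169
10–19: 450 * 0.945 = 425
20–29: 330 * 0.924 = 305
30–39: 510 * 0.935 = 477
40+: 1610 * 0.927 + 600 * 0.303 = 1492 + 182 = 1674
Giving 169 / 425 / 305 / 477 / 1674.
[period 2]
Births: 305 * 0.331 = 101
10–19: 169 * 0.945 = 160
20–29: 425 * 0.924 = 393
30–39: 305 * 0.935 = 285
40+: 477 * 0.927 + 1674 * 0.303 = 442 + 507 = 949
Giving 101 / 160 / 393 / 285 / 949.
[period 3]
Births: 393 * 0.331 = 130
10–19: 101 * 0.945 = 95
20–29: 160 * 0.924 = 148
30–39: 393 * 0.935 = 367
40+: 285 * 0.927 + 949 * 0.303 = 264 + 288 = 552
Giving 130 / 95 / 148 / 367 / 552.
Scenario A total after 3 periods: 1292
Scenario B projection —
[period 1]
Births: 510 * 0.411 = 210
10–19: 450 * 0.945 = 425
20–29: 330 * 0.924 = 305
30–39: 510 * 0.935 = 477
40+: 1610 * 0.927 + 600 * 0.303 = 1492 + 182 = 1674
Giving 210 / 425 / 305 / 477 / 1674.
[period 2]
Births: 305 * 0.411 = 125
10–19: 210 * 0.945 = 198
20–29: 425 * 0.924 = 393
30–39: 305 * 0.935 = 285
40+: 477 * 0.927 + 1674 * 0.303 = 442 + 507 = 949
Giving 125 / 198 / 393 / 285 / 949.
[period 3]
Births: 393 * 0.411 = 162
10–19: 125 * 0.945 = 118
20–29: 198 * 0.924 = 183
30–39: 393 * 0.935 = 367
40+: 285 * 0.927 + 949 * 0.303 = 264 + 288 = 552
Giving 162 / 118 / 183 / 367 / 552.
Scenario B total after 3 periods: 1382
Difference B − A = 1382 − 1292 = 90

90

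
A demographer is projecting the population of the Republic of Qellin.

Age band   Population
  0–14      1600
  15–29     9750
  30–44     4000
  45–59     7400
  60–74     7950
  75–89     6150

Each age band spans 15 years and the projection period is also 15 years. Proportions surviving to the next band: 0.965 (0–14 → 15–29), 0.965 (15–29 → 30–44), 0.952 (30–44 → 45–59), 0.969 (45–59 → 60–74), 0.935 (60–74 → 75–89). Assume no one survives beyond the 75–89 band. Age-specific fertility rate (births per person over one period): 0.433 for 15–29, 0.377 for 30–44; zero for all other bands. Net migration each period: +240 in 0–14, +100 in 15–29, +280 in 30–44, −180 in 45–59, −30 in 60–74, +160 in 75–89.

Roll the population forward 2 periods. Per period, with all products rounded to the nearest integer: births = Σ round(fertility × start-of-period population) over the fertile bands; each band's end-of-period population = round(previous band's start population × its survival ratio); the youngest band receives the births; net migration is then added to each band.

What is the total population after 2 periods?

31699

— Period 1 —
Births: 9750 * 0.433 = 4222, 4000 * 0.377 = 1508 → 5730
15–29: 1600 * 0.965 = 1544
30–44: 9750 * 0.965 = 9409
45–59: 4000 * 0.952 = 3808
60–74: 7400 * 0.969 = 7171
75–89: 7950 * 0.935 = 7433
Net migration: 0–14 + 240 → 5970; 15–29 + 100 → 1644; 30–44 + 280 → 9689; 45–59 − 180 → 3628; 60–74 − 30 → 7141; 75–89 + 160 → 7593
Giving 5970 / 1644 / 9689 / 3628 / 7141 / 7593.
— Period 2 —
Births: 1644 * 0.433 = 712, 9689 * 0.377 = 3653 → 4365
15–29: 5970 * 0.965 = 5761
30–44: 1644 * 0.965 = 1586
45–59: 9689 * 0.952 = 9224
60–74: 3628 * 0.969 = 3516
75–89: 7141 * 0.935 = 6677
Net migration: 0–14 + 240 → 4605; 15–29 + 100 → 5861; 30–44 + 280 → 1866; 45–59 − 180 → 9044; 60–74 − 30 → 3486; 75–89 + 160 → 6837
Giving 4605 / 5861 / 1866 / 9044 / 3486 / 6837.
Total after period 2: 4605 + 5861 + 1866 + 9044 + 3486 + 6837 = 31699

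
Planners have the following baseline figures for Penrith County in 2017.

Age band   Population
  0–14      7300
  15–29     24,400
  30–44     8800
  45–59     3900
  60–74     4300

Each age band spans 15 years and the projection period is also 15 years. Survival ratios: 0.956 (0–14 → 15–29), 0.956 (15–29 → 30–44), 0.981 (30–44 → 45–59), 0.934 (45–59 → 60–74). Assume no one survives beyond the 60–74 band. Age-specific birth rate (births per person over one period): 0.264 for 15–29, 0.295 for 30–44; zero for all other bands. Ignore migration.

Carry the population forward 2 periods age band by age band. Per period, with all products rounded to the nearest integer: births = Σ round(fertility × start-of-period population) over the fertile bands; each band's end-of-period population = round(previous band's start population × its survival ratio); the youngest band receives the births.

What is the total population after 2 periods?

(Groups numbered youngest = 1 to oldest = 5.)
Period 1:
Births: 24400 × 0.264 = 6442  |  8800 × 0.295 = 2596 — total 9038
Group 2: 7300 × 0.956 = 6979
Group 3: 24400 × 0.956 = 23326
Group 4: 8800 × 0.981 = 8633
Group 5: 3900 × 0.934 = 3643
Giving 9038 / 6979 / 23326 / 8633 / 3643.
Period 2:
Births: 6979 × 0.264 = 1842  |  23326 × 0.295 = 6881 — total 8723
Group 2: 9038 × 0.956 = 8640
Group 3: 6979 × 0.956 = 6672
Group 4: 23326 × 0.981 = 22883
Group 5: 8633 × 0.934 = 8063
Giving 8723 / 8640 / 6672 / 22883 / 8063.
Total after period 2: 8723 + 8640 + 6672 + 22883 + 8063 = 54981

54981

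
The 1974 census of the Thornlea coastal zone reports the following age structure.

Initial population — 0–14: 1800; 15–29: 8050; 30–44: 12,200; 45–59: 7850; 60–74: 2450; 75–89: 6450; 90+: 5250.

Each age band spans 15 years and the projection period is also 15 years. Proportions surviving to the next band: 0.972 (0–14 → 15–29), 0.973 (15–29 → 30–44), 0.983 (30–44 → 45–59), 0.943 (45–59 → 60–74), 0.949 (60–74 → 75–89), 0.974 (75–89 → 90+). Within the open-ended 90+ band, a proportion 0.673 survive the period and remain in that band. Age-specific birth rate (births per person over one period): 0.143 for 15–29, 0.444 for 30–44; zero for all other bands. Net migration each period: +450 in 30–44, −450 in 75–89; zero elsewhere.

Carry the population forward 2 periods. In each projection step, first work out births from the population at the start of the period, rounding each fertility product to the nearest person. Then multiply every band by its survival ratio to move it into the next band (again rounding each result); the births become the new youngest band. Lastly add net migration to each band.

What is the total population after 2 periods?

46922

(Bands numbered youngest = 1 to oldest = 7.)
— Period 1 —
Births: 8050 × 0.143 = 1151  |  12200 × 0.444 = 5417 → 6568
Band 2: 1800 × 0.972 = 1750
Band 3: 8050 × 0.973 = 7833
Band 4: 12200 × 0.983 = 11993
Band 5: 7850 × 0.943 = 7403
Band 6: 2450 × 0.949 = 2325
Band 7: 6450 × 0.974 + 5250 × 0.673 = 6282 + 3533 = 9815
Net migration: Band 3 + 450 → 8283; Band 6 − 450 → 1875
Giving 6568 / 1750 / 8283 / 11993 / 7403 / 1875 / 9815.
— Period 2 —
Births: 1750 × 0.143 = 250  |  8283 × 0.444 = 3678 → 3928
Band 2: 6568 × 0.972 = 6384
Band 3: 1750 × 0.973 = 1703
Band 4: 8283 × 0.983 = 8142
Band 5: 11993 × 0.943 = 11309
Band 6: 7403 × 0.949 = 7025
Band 7: 1875 × 0.974 + 9815 × 0.673 = 1826 + 6605 = 8431
Net migration: Band 3 + 450 → 2153; Band 6 − 450 → 6575
Giving 3928 / 6384 / 2153 / 8142 / 11309 / 6575 / 8431.
Total after period 2: 3928 + 6384 + 2153 + 8142 + 11309 + 6575 + 8431 = 46922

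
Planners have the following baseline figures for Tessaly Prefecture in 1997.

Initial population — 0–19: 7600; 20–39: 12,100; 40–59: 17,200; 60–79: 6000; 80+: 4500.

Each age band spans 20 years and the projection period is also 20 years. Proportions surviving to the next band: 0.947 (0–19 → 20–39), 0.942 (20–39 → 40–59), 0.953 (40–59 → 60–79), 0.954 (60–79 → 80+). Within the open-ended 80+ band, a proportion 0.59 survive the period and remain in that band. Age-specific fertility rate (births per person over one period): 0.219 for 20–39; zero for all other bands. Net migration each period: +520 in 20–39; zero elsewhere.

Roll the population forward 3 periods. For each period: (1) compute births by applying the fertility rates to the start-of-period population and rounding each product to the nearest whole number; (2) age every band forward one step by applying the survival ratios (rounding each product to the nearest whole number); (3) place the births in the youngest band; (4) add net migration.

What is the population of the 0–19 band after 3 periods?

664

[period 1]
Births: 12100 × 0.219 = 2650
20–39: 7600 × 0.947 = 7197
40–59: 12100 × 0.942 = 11398
60–79: 17200 × 0.953 = 16392
80+: 6000 × 0.954 + 4500 × 0.59 = 5724 + 2655 = 8379
Net migration: 20–39 + 520 → 7717
Population now: 0–19=2650, 20–39=7717, 40–59=11398, 60–79=16392, 80+=8379
[period 2]
Births: 7717 × 0.219 = 1690
20–39: 2650 × 0.947 = 2510
40–59: 7717 × 0.942 = 7269
60–79: 11398 × 0.953 = 10862
80+: 16392 × 0.954 + 8379 × 0.59 = 15638 + 4944 = 20582
Net migration: 20–39 + 520 → 3030
Population now: 0–19=1690, 20–39=3030, 40–59=7269, 60–79=10862, 80+=20582
[period 3]
Births: 3030 × 0.219 = 664
20–39: 1690 × 0.947 = 1600
40–59: 3030 × 0.942 = 2854
60–79: 7269 × 0.953 = 6927
80+: 10862 × 0.954 + 20582 × 0.59 = 10362 + 12143 = 22505
Net migration: 20–39 + 520 → 2120
Population now: 0–19=664, 20–39=2120, 40–59=2854, 60–79=6927, 80+=22505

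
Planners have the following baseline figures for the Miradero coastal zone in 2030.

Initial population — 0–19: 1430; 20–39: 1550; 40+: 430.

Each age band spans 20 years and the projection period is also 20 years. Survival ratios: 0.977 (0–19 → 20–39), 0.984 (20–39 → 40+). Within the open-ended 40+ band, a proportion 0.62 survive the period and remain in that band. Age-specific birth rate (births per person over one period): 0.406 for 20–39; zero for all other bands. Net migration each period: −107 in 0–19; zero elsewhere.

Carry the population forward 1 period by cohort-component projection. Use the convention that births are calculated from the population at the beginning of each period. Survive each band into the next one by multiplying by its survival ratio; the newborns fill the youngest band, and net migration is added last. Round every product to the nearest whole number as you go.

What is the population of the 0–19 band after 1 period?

After projecting period 1:
Births: 1550 × 0.406 = 629
20–39: 1430 × 0.977 = 1397
40+: 1550 × 0.984 + 430 × 0.62 = 1525 + 267 = 1792
Net migration: 0–19 − 107 → 522
End of period: [522, 1397, 1792]

522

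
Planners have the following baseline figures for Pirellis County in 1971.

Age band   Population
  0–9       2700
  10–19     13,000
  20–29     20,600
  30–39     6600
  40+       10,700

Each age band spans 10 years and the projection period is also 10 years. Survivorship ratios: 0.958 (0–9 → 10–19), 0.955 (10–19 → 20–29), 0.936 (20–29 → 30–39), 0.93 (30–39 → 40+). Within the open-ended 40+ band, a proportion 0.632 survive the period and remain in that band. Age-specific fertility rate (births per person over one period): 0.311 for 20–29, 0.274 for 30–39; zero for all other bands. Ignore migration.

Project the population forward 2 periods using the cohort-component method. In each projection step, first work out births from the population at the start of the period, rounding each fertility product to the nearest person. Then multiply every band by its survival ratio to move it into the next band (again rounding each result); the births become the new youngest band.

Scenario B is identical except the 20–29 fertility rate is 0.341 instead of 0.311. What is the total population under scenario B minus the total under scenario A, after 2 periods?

965

— Period 1 —
Births: 20600 × 0.311 = 6407  |  6600 × 0.274 = 1808 — total 8215
10–19: 2700 × 0.958 = 2587
20–29: 13000 × 0.955 = 12415
30–39: 20600 × 0.936 = 19282
40+: 6600 × 0.93 + 10700 × 0.632 = 6138 + 6762 = 12900
Giving 8215 / 2587 / 12415 / 19282 / 12900.
— Period 2 —
Births: 12415 × 0.311 = 3861  |  19282 × 0.274 = 5283 — total 9144
10–19: 8215 × 0.958 = 7870
20–29: 2587 × 0.955 = 2471
30–39: 12415 × 0.936 = 11620
40+: 19282 × 0.93 + 12900 × 0.632 = 17932 + 8153 = 26085
Giving 9144 / 7870 / 2471 / 11620 / 26085.
Scenario A total after 2 periods: 57190
Scenario B projection —
— Period 1 —
Births: 20600 × 0.341 = 7025  |  6600 × 0.274 = 1808 — total 8833
10–19: 2700 × 0.958 = 2587
20–29: 13000 × 0.955 = 12415
30–39: 20600 × 0.936 = 19282
40+: 6600 × 0.93 + 10700 × 0.632 = 6138 + 6762 = 12900
Giving 8833 / 2587 / 12415 / 19282 / 12900.
— Period 2 —
Births: 12415 × 0.341 = 4234  |  19282 × 0.274 = 5283 — total 9517
10–19: 8833 × 0.958 = 8462
20–29: 2587 × 0.955 = 2471
30–39: 12415 × 0.936 = 11620
40+: 19282 × 0.93 + 12900 × 0.632 = 17932 + 8153 = 26085
Giving 9517 / 8462 / 2471 / 11620 / 26085.
Scenario B total after 2 periods: 58155
Difference B − A = 58155 − 57190 = 965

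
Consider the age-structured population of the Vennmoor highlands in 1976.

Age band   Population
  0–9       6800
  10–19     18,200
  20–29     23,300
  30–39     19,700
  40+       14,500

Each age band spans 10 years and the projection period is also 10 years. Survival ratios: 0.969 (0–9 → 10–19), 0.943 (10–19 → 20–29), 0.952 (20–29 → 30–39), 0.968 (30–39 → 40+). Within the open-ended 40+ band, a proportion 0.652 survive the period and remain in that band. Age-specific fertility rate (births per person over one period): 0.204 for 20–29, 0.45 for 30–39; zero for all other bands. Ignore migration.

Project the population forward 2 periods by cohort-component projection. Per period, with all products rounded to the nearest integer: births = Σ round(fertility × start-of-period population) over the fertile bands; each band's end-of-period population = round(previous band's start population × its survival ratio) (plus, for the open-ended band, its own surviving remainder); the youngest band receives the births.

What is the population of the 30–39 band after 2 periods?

After projecting period 1:
Births: 23300 × 0.204 = 4753, 19700 × 0.45 = 8865 → total 13618
10–19: 6800 × 0.969 = 6589
20–29: 18200 × 0.943 = 17163
30–39: 23300 × 0.952 = 22182
40+: 19700 × 0.968 + 14500 × 0.652 = 19070 + 9454 = 28524
Giving 13618 / 6589 / 17163 / 22182 / 28524.
After projecting period 2:
Births: 17163 × 0.204 = 3501, 22182 × 0.45 = 9982 → total 13483
10–19: 13618 × 0.969 = 13196
20–29: 6589 × 0.943 = 6213
30–39: 17163 × 0.952 = 16339
40+: 22182 × 0.968 + 28524 × 0.652 = 21472 + 18598 = 40070
Giving 13483 / 13196 / 6213 / 16339 / 40070.

16339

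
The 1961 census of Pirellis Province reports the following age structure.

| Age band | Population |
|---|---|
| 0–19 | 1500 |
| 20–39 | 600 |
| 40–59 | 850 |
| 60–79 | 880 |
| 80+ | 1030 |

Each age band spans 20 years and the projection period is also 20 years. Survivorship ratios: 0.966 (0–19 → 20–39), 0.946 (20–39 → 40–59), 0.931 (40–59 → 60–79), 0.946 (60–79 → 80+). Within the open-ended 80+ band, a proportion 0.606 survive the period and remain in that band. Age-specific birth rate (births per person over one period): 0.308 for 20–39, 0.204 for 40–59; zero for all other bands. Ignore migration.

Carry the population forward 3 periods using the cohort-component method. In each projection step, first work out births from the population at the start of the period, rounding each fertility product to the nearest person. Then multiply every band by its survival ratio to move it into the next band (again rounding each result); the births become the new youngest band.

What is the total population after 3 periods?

Let band 1 be 0–19 through band 5 = 80+.
Period 1.
Births: 600 × 0.308 = 185 ; 850 × 0.204 = 173 → 358
Band 2: 1500 × 0.966 = 1449
Band 3: 600 × 0.946 = 568
Band 4: 850 × 0.931 = 791
Band 5: 880 × 0.946 + 1030 × 0.606 = 832 + 624 = 1456
→ [358, 1449, 568, 791, 1456]
Period 2.
Births: 1449 × 0.308 = 446 ; 568 × 0.204 = 116 → 562
Band 2: 358 × 0.966 = 346
Band 3: 1449 × 0.946 = 1371
Band 4: 568 × 0.931 = 529
Band 5: 791 × 0.946 + 1456 × 0.606 = 748 + 882 = 1630
→ [562, 346, 1371, 529, 1630]
Period 3.
Births: 346 × 0.308 = 107 ; 1371 × 0.204 = 280 → 387
Band 2: 562 × 0.966 = 543
Band 3: 346 × 0.946 = 327
Band 4: 1371 × 0.931 = 1276
Band 5: 529 × 0.946 + 1630 × 0.606 = 500 + 988 = 1488
→ [387, 543, 327, 1276, 1488]
Total after period 3: 387 + 543 + 327 + 1276 + 1488 = 4021

4021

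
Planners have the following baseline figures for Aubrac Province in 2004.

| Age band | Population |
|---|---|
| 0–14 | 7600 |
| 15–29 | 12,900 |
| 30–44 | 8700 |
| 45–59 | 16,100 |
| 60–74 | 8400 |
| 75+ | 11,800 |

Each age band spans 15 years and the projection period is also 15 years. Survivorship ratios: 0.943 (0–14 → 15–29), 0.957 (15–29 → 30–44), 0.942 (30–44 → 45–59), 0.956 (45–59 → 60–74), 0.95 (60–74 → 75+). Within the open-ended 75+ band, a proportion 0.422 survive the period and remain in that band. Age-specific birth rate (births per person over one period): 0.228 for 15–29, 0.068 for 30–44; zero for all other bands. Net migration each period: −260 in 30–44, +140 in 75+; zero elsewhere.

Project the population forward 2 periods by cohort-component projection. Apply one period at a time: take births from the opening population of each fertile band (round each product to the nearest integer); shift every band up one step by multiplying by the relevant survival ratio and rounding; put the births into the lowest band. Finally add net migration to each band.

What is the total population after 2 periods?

51895

(Groups numbered youngest = 1 to oldest = 6.)
[period 1]
Births: 12900 × 0.228 = 2941  |  8700 × 0.068 = 592 ⇒ total 3533
Group 2: 7600 × 0.943 = 7167
Group 3: 12900 × 0.957 = 12345
Group 4: 8700 × 0.942 = 8195
Group 5: 16100 × 0.956 = 15392
Group 6: 8400 × 0.95 + 11800 × 0.422 = 7980 + 4980 = 12960
Net migration: Group 3 − 260 → 12085; Group 6 + 140 → 13100
End of period: [3533, 7167, 12085, 8195, 15392, 13100]
[period 2]
Births: 7167 × 0.228 = 1634  |  12085 × 0.068 = 822 ⇒ total 2456
Group 2: 3533 × 0.943 = 3332
Group 3: 7167 × 0.957 = 6859
Group 4: 12085 × 0.942 = 11384
Group 5: 8195 × 0.956 = 7834
Group 6: 15392 × 0.95 + 13100 × 0.422 = 14622 + 5528 = 20150
Net migration: Group 3 − 260 → 6599; Group 6 + 140 → 20290
End of period: [2456, 3332, 6599, 11384, 7834, 20290]
Total after period 2: 2456 + 3332 + 6599 + 11384 + 7834 + 20290 = 51895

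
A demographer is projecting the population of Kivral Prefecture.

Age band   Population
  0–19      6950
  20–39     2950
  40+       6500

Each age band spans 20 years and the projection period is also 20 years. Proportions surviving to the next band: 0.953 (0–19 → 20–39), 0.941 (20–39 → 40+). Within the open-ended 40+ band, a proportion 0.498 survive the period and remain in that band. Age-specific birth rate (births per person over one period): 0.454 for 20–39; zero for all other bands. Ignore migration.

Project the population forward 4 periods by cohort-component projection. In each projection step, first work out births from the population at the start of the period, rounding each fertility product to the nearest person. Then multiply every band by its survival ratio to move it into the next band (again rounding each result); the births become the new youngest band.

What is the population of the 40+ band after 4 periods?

[period 1]
Births: 2950 × 0.454 = 1339
20–39: 6950 × 0.953 = 6623
40+: 2950 × 0.941 + 6500 × 0.498 = 2776 + 3237 = 6013
Giving 1339 / 6623 / 6013.
[period 2]
Births: 6623 × 0.454 = 3007
20–39: 1339 × 0.953 = 1276
40+: 6623 × 0.941 + 6013 × 0.498 = 6232 + 2994 = 9226
Giving 3007 / 1276 / 9226.
[period 3]
Births: 1276 × 0.454 = 579
20–39: 3007 × 0.953 = 2866
40+: 1276 × 0.941 + 9226 × 0.498 = 1201 + 4595 = 5796
Giving 579 / 2866 / 5796.
[period 4]
Births: 2866 × 0.454 = 1301
20–39: 579 × 0.953 = 552
40+: 2866 × 0.941 + 5796 × 0.498 = 2697 + 2886 = 5583
Giving 1301 / 552 / 5583.

5583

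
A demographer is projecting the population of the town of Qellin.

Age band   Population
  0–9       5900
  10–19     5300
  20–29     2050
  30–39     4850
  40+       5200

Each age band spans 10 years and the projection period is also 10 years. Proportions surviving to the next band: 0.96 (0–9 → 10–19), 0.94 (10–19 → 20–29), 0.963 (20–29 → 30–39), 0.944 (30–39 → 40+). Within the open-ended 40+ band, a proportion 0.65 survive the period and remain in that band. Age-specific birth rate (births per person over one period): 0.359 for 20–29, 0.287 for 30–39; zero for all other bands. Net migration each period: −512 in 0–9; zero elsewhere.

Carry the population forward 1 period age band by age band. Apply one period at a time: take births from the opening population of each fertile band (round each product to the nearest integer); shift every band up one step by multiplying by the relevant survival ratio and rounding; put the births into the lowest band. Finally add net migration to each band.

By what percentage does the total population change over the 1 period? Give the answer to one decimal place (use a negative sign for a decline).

-4.7

(Groups numbered youngest = 1 to oldest = 5.)
— Period 1 —
Births: 2050 × 0.359 = 736  |  4850 × 0.287 = 1392 ⇒ total 2128
Group 2: 5900 × 0.96 = 5664
Group 3: 5300 × 0.94 = 4982
Group 4: 2050 × 0.963 = 1974
Group 5: 4850 × 0.944 + 5200 × 0.65 = 4578 + 3380 = 7958
Net migration: Group 1 − 512 → 1616
Population now: 0–9=1616, 10–19=5664, 20–29=4982, 30–39=1974, 40+=7958
Total: 23300 → 22194; change = -1106; percentage change = -4.7%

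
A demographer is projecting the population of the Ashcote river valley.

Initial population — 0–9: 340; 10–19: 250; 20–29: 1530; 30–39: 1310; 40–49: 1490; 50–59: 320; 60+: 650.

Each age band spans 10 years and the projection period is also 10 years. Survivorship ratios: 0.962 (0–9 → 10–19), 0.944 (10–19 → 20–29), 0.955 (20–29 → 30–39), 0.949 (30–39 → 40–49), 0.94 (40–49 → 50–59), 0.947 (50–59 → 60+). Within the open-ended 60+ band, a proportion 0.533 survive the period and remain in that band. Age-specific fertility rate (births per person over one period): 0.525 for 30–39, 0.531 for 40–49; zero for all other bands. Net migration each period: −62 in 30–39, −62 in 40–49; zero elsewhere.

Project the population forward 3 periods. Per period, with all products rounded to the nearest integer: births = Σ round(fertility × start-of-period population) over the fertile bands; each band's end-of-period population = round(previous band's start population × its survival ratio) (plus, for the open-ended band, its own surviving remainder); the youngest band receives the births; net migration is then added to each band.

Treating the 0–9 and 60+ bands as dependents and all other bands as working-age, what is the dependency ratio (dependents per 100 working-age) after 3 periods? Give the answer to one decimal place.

Period 1:
Births: 1310 × 0.525 = 688  |  1490 × 0.531 = 791 ⇒ total 1479
10–19: 340 × 0.962 = 327
20–29: 250 × 0.944 = 236
30–39: 1530 × 0.955 = 1461
40–49: 1310 × 0.949 = 1243
50–59: 1490 × 0.94 = 1401
60+: 320 × 0.947 + 650 × 0.533 = 303 + 346 = 649
Net migration: 30–39 − 62 → 1399; 40–49 − 62 → 1181
Giving 1479 / 327 / 236 / 1399 / 1181 / 1401 / 649.
Period 2:
Births: 1399 × 0.525 = 734  |  1181 × 0.531 = 627 ⇒ total 1361
10–19: 1479 × 0.962 = 1423
20–29: 327 × 0.944 = 309
30–39: 236 × 0.955 = 225
40–49: 1399 × 0.949 = 1328
50–59: 1181 × 0.94 = 1110
60+: 1401 × 0.947 + 649 × 0.533 = 1327 + 346 = 1673
Net migration: 30–39 − 62 → 163; 40–49 − 62 → 1266
Giving 1361 / 1423 / 309 / 163 / 1266 / 1110 / 1673.
Period 3:
Births: 163 × 0.525 = 86  |  1266 × 0.531 = 672 ⇒ total 758
10–19: 1361 × 0.962 = 1309
20–29: 1423 × 0.944 = 1343
30–39: 309 × 0.955 = 295
40–49: 163 × 0.949 = 155
50–59: 1266 × 0.94 = 1190
60+: 1110 × 0.947 + 1673 × 0.533 = 1051 + 892 = 1943
Net migration: 30–39 − 62 → 233; 40–49 − 62 → 93
Giving 758 / 1309 / 1343 / 233 / 93 / 1190 / 1943.
Dependents (band 0–9 + band 60+) = 758 + 1943 = 2701; working-age = 4168; ratio = 2701/4168 × 100 = 64.8

64.8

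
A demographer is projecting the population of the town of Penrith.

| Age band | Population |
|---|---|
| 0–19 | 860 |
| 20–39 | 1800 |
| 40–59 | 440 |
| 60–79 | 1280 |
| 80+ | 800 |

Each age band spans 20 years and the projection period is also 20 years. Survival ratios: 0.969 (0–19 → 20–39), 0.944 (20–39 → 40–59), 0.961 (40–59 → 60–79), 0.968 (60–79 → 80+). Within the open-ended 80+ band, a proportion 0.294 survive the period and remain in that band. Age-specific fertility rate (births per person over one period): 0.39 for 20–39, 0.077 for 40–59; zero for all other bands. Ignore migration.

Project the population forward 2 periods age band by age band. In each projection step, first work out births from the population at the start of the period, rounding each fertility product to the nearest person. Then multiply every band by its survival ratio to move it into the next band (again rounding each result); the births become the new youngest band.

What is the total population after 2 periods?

Let band 1 be 0–19 through band 5 = 80+.
Period 1.
Births: 1800 × 0.39 = 702, 440 × 0.077 = 34 → total 736
Band 2: 860 × 0.969 = 833
Band 3: 1800 × 0.944 = 1699
Band 4: 440 × 0.961 = 423
Band 5: 1280 × 0.968 + 800 × 0.294 = 1239 + 235 = 1474
→ [736, 833, 1699, 423, 1474]
Period 2.
Births: 833 × 0.39 = 325, 1699 × 0.077 = 131 → total 456
Band 2: 736 × 0.969 = 713
Band 3: 833 × 0.944 = 786
Band 4: 1699 × 0.961 = 1633
Band 5: 423 × 0.968 + 1474 × 0.294 = 409 + 433 = 842
→ [456, 713, 786, 1633, 842]
Total after period 2: 456 + 713 + 786 + 1633 + 842 = 4430

4430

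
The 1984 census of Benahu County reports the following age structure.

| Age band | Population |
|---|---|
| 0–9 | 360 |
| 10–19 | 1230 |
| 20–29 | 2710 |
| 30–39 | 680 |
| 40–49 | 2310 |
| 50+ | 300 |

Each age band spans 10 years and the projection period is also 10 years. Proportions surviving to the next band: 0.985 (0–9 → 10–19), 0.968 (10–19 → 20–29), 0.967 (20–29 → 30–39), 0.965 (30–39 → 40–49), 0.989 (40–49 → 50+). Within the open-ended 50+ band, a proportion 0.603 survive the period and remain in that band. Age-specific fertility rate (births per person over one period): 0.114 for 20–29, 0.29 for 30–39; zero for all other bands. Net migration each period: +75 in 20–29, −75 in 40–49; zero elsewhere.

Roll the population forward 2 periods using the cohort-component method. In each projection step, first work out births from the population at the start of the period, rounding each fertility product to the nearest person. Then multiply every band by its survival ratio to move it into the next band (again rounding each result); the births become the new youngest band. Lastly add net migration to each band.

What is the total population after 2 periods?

(Groups numbered youngest = 1 to oldest = 6.)
Period 1.
Births: 2710 × 0.114 = 309 ; 680 × 0.29 = 197 → 506
Group 2: 360 × 0.985 = 355
Group 3: 1230 × 0.968 = 1191
Group 4: 2710 × 0.967 = 2621
Group 5: 680 × 0.965 = 656
Group 6: 2310 × 0.989 + 300 × 0.603 = 2285 + 181 = 2466
Net migration: Group 3 + 75 → 1266; Group 5 − 75 → 581
→ [506, 355, 1266, 2621, 581, 2466]
Period 2.
Births: 1266 × 0.114 = 144 ; 2621 × 0.29 = 760 → 904
Group 2: 506 × 0.985 = 498
Group 3: 355 × 0.968 = 344
Group 4: 1266 × 0.967 = 1224
Group 5: 2621 × 0.965 = 2529
Group 6: 581 × 0.989 + 2466 × 0.603 = 575 + 1487 = 2062
Net migration: Group 3 + 75 → 419; Group 5 − 75 → 2454
→ [904, 498, 419, 1224, 2454, 2062]
Total after period 2: 904 + 498 + 419 + 1224 + 2454 + 2062 = 7561

7561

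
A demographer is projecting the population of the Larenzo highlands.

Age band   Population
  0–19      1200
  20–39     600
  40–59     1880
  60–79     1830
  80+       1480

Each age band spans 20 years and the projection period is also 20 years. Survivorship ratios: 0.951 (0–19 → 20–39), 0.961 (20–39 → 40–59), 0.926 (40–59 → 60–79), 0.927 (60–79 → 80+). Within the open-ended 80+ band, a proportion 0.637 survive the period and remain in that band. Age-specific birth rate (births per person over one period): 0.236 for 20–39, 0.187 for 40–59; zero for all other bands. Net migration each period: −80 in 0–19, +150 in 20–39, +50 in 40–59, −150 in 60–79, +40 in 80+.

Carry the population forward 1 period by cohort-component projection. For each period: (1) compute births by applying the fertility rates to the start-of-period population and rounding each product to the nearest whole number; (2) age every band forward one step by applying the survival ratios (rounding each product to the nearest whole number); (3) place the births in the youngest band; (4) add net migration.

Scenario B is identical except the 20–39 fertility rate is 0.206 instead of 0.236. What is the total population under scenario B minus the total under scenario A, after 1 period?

After projecting period 1:
Births: 600 × 0.236 = 142, 1880 × 0.187 = 352 → total 494
20–39: 1200 × 0.951 = 1141
40–59: 600 × 0.961 = 577
60–79: 1880 × 0.926 = 1741
80+: 1830 × 0.927 + 1480 × 0.637 = 1696 + 943 = 2639
Net migration: 0–19 − 80 → 414; 20–39 + 150 → 1291; 40–59 + 50 → 627; 60–79 − 150 → 1591; 80+ + 40 → 2679
→ [414, 1291, 627, 1591, 2679]
Scenario A total after 1 period: 6602
Scenario B projection —
After projecting period 1:
Births: 600 × 0.206 = 124, 1880 × 0.187 = 352 → total 476
20–39: 1200 × 0.951 = 1141
40–59: 600 × 0.961 = 577
60–79: 1880 × 0.926 = 1741
80+: 1830 × 0.927 + 1480 × 0.637 = 1696 + 943 = 2639
Net migration: 0–19 − 80 → 396; 20–39 + 150 → 1291; 40–59 + 50 → 627; 60–79 − 150 → 1591; 80+ + 40 → 2679
→ [396, 1291, 627, 1591, 2679]
Scenario B total after 1 period: 6584
Difference B − A = 6584 − 6602 = -18

-18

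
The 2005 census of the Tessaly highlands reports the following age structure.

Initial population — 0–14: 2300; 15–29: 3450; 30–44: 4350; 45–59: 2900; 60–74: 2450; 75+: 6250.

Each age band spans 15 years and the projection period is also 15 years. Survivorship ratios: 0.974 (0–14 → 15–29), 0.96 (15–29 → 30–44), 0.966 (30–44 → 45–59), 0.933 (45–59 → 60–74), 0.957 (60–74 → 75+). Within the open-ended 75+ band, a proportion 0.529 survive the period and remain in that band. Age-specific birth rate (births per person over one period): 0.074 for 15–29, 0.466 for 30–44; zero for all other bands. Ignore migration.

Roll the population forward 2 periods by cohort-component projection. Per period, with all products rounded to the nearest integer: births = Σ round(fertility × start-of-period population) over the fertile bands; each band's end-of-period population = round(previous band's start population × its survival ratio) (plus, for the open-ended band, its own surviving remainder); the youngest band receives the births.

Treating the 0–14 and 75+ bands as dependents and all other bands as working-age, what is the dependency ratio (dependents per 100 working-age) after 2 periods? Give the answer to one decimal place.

Numbering the groups 1..6 from youngest to oldest:
Period 1:
Births: 3450 × 0.074 = 255 ; 4350 × 0.466 = 2027 ⇒ total 2282
Group 2: 2300 × 0.974 = 2240
Group 3: 3450 × 0.96 = 3312
Group 4: 4350 × 0.966 = 4202
Group 5: 2900 × 0.933 = 2706
Group 6: 2450 × 0.957 + 6250 × 0.529 = 2345 + 3306 = 5651
Giving 2282 / 2240 / 3312 / 4202 / 2706 / 5651.
Period 2:
Births: 2240 × 0.074 = 166 ; 3312 × 0.466 = 1543 ⇒ total 1709
Group 2: 2282 × 0.974 = 2223
Group 3: 2240 × 0.96 = 2150
Group 4: 3312 × 0.966 = 3199
Group 5: 4202 × 0.933 = 3920
Group 6: 2706 × 0.957 + 5651 × 0.529 = 2590 + 2989 = 5579
Giving 1709 / 2223 / 2150 / 3199 / 3920 / 5579.
Dependents (band 0–14 + band 75+) = 1709 + 5579 = 7288; working-age = 11492; ratio = 7288/11492 × 100 = 63.4

63.4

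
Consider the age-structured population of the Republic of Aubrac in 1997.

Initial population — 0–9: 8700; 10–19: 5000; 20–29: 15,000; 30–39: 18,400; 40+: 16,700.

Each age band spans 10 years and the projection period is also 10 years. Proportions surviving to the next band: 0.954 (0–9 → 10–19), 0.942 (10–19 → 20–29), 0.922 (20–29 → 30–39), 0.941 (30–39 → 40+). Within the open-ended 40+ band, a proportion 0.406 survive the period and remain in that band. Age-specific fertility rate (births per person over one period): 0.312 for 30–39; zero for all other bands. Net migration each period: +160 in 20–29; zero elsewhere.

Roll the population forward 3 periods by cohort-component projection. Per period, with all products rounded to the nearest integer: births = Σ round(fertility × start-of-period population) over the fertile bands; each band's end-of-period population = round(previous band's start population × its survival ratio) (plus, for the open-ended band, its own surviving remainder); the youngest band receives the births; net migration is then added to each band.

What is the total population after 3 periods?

Let band 1 be 0–9 through band 5 = 40+.
[period 1]
Births: 18400 * 0.312 = 5741
Band 2: 8700 * 0.954 = 8300
Band 3: 5000 * 0.942 = 4710
Band 4: 15000 * 0.922 = 13830
Band 5: 18400 * 0.941 + 16700 * 0.406 = 17314 + 6780 = 24094
Net migration: Band 3 + 160 → 4870
Giving 5741 / 8300 / 4870 / 13830 / 24094.
[period 2]
Births: 13830 * 0.312 = 4315
Band 2: 5741 * 0.954 = 5477
Band 3: 8300 * 0.942 = 7819
Band 4: 4870 * 0.922 = 4490
Band 5: 13830 * 0.941 + 24094 * 0.406 = 13014 + 9782 = 22796
Net migration: Band 3 + 160 → 7979
Giving 4315 / 5477 / 7979 / 4490 / 22796.
[period 3]
Births: 4490 * 0.312 = 1401
Band 2: 4315 * 0.954 = 4117
Band 3: 5477 * 0.942 = 5159
Band 4: 7979 * 0.922 = 7357
Band 5: 4490 * 0.941 + 22796 * 0.406 = 4225 + 9255 = 13480
Net migration: Band 3 + 160 → 5319
Giving 1401 / 4117 / 5319 / 7357 / 13480.
Total after period 3: 1401 + 4117 + 5319 + 7357 + 13480 = 31674

31674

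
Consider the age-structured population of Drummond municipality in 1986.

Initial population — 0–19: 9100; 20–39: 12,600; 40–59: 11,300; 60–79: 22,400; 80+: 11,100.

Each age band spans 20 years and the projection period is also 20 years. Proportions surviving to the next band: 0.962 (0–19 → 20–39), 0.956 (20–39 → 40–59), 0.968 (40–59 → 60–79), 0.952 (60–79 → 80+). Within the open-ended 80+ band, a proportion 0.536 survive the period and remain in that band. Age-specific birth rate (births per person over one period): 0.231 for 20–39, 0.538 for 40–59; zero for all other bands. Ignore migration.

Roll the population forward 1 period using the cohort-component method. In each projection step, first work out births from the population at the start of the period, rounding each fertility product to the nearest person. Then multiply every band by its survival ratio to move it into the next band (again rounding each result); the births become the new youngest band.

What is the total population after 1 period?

68003

Call the bands 1 to 5, youngest first.
After projecting period 1:
Births: 12600 × 0.231 = 2911, 11300 × 0.538 = 6079 → 8990
Band 2: 9100 × 0.962 = 8754
Band 3: 12600 × 0.956 = 12046
Band 4: 11300 × 0.968 = 10938
Band 5: 22400 × 0.952 + 11100 × 0.536 = 21325 + 5950 = 27275
→ [8990, 8754, 12046, 10938, 27275]
Total after period 1: 8990 + 8754 + 12046 + 10938 + 27275 = 68003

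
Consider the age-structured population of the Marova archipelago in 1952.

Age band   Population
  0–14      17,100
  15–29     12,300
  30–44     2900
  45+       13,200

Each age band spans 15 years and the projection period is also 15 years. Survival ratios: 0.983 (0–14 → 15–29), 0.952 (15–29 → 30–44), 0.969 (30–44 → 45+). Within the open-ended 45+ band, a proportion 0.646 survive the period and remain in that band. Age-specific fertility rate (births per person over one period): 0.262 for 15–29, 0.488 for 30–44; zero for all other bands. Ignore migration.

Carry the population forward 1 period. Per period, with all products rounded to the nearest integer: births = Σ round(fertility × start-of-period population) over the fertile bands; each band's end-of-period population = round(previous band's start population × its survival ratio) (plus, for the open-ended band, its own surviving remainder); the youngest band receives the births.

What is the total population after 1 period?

— Period 1 —
Births: 12300 × 0.262 = 3223, 2900 × 0.488 = 1415 → total 4638
15–29: 17100 × 0.983 = 16809
30–44: 12300 × 0.952 = 11710
45+: 2900 × 0.969 + 13200 × 0.646 = 2810 + 8527 = 11337
Population now: 0–14=4638, 15–29=16809, 30–44=11710, 45+=11337
Total after period 1: 4638 + 16809 + 11710 + 11337 = 44494

44494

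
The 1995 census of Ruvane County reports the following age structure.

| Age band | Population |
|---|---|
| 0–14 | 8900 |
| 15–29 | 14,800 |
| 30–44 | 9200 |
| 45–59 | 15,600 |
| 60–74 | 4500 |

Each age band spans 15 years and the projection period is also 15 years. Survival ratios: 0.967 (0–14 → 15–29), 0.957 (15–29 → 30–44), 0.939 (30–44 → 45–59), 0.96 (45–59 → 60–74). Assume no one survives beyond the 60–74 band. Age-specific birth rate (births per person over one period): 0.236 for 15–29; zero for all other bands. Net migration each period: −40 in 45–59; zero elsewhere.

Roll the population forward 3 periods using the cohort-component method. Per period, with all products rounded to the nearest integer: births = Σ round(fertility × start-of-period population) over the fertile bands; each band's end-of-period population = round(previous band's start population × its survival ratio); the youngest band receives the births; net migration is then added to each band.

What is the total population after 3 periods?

Numbering the groups 1..5 from youngest to oldest:
[period 1]
Births: 14800 * 0.236 = 3493
Group 2: 8900 * 0.967 = 8606
Group 3: 14800 * 0.957 = 14164
Group 4: 9200 * 0.939 = 8639
Group 5: 15600 * 0.96 = 14976
Net migration: Group 4 − 40 → 8599
Giving 3493 / 8606 / 14164 / 8599 / 14976.
[period 2]
Births: 8606 * 0.236 = 2031
Group 2: 3493 * 0.967 = 3378
Group 3: 8606 * 0.957 = 8236
Group 4: 14164 * 0.939 = 13300
Group 5: 8599 * 0.96 = 8255
Net migration: Group 4 − 40 → 13260
Giving 2031 / 3378 / 8236 / 13260 / 8255.
[period 3]
Births: 3378 * 0.236 = 797
Group 2: 2031 * 0.967 = 1964
Group 3: 3378 * 0.957 = 3233
Group 4: 8236 * 0.939 = 7734
Group 5: 13260 * 0.96 = 12730
Net migration: Group 4 − 40 → 7694
Giving 797 / 1964 / 3233 / 7694 / 12730.
Total after period 3: 797 + 1964 + 3233 + 7694 + 12730 = 26418

26418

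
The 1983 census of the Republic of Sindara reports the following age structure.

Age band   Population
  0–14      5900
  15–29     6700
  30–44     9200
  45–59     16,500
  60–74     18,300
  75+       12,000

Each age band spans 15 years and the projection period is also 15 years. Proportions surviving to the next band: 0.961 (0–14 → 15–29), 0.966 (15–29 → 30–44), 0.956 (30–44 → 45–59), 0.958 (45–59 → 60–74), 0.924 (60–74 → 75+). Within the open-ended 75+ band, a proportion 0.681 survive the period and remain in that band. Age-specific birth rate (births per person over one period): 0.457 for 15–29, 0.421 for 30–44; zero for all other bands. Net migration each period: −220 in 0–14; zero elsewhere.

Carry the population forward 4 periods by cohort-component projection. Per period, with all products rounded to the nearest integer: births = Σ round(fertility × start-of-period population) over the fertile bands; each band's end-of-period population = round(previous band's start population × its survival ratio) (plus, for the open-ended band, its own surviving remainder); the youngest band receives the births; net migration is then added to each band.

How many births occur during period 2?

Period 1.
Births: 6700 × 0.457 = 3062 ; 9200 × 0.421 = 3873 — total 6935
15–29: 5900 × 0.961 = 5670
30–44: 6700 × 0.966 = 6472
45–59: 9200 × 0.956 = 8795
60–74: 16500 × 0.958 = 15807
75+: 18300 × 0.924 + 12000 × 0.681 = 16909 + 8172 = 25081
Net migration: 0–14 − 220 → 6715
→ [6715, 5670, 6472, 8795, 15807, 25081]
Period 2.
Births: 5670 × 0.457 = 2591 ; 6472 × 0.421 = 2725 — total 5316
15–29: 6715 × 0.961 = 6453
30–44: 5670 × 0.966 = 5477
45–59: 6472 × 0.956 = 6187
60–74: 8795 × 0.958 = 8426
75+: 15807 × 0.924 + 25081 × 0.681 = 14606 + 17080 = 31686
Net migration: 0–14 − 220 → 5096
→ [5096, 6453, 5477, 6187, 8426, 31686]

5316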